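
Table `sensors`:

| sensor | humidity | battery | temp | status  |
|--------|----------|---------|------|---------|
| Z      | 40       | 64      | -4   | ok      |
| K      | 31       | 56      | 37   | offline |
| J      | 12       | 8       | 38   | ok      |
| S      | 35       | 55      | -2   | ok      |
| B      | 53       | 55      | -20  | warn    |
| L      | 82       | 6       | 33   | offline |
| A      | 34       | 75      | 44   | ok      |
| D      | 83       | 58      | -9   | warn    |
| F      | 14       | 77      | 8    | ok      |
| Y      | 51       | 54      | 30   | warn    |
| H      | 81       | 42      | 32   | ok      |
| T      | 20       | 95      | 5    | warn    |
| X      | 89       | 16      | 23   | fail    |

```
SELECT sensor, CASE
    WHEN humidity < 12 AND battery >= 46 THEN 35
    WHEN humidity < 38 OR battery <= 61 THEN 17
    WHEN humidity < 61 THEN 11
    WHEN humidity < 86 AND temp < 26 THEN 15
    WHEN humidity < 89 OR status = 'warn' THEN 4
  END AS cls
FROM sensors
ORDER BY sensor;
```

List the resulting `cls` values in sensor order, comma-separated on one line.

17, 17, 17, 17, 17, 17, 17, 17, 17, 17, 17, 17, 11

sensor=A: humidity < 38 OR battery <= 61 → 17
sensor=B: humidity < 38 OR battery <= 61 → 17
sensor=D: humidity < 38 OR battery <= 61 → 17
sensor=F: humidity < 38 OR battery <= 61 → 17
sensor=H: humidity < 38 OR battery <= 61 → 17
sensor=J: humidity < 38 OR battery <= 61 → 17
sensor=K: humidity < 38 OR battery <= 61 → 17
sensor=L: humidity < 38 OR battery <= 61 → 17
sensor=S: humidity < 38 OR battery <= 61 → 17
sensor=T: humidity < 38 OR battery <= 61 → 17
sensor=X: humidity < 38 OR battery <= 61 → 17
sensor=Y: humidity < 38 OR battery <= 61 → 17
sensor=Z: humidity < 61 → 11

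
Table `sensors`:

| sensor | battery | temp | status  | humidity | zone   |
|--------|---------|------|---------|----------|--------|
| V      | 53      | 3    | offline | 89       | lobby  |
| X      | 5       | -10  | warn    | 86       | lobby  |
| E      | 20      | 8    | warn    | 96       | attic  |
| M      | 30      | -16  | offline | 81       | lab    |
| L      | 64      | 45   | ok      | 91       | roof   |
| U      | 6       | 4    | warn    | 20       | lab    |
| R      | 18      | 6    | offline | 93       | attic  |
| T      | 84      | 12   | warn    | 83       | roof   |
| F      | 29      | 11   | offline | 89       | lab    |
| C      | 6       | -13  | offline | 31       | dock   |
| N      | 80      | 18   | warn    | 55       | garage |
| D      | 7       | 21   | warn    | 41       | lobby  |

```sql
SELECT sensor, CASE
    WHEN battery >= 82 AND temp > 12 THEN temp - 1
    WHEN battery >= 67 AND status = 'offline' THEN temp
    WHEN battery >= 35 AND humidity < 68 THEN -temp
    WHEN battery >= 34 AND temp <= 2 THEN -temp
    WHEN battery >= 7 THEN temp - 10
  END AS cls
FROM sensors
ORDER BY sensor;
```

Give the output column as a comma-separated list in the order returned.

NULL, 11, -2, 1, 35, -26, -18, -4, 2, NULL, -7, NULL

sensor=C: (no match → NULL) → NULL
sensor=D: battery >= 7 → 11
sensor=E: battery >= 7 → -2
sensor=F: battery >= 7 → 1
sensor=L: battery >= 7 → 35
sensor=M: battery >= 7 → -26
sensor=N: battery >= 35 AND humidity < 68 → -18
sensor=R: battery >= 7 → -4
sensor=T: battery >= 7 → 2
sensor=U: (no match → NULL) → NULL
sensor=V: battery >= 7 → -7
sensor=X: (no match → NULL) → NULL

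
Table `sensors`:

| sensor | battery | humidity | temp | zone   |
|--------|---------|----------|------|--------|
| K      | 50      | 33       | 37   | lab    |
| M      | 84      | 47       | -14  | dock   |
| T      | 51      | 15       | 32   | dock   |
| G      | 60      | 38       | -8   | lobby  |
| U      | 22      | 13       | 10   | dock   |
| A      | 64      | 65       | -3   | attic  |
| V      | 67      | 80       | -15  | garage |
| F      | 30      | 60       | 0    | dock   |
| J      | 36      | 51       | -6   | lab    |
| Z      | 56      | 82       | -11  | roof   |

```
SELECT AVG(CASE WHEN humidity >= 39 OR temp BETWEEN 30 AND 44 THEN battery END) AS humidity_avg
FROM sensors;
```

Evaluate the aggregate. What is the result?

sensor=K: ✓ → 50
sensor=M: ✓ → 84
sensor=T: ✓ → 51
sensor=G: ✗
sensor=U: ✗
sensor=A: ✓ → 64
sensor=V: ✓ → 67
sensor=F: ✓ → 30
sensor=J: ✓ → 36
sensor=Z: ✓ → 56
humidity_avg = (50 + 84 + 51 + 64 + 67 + 30 + 36 + 56) / 8 = 54.75

54.75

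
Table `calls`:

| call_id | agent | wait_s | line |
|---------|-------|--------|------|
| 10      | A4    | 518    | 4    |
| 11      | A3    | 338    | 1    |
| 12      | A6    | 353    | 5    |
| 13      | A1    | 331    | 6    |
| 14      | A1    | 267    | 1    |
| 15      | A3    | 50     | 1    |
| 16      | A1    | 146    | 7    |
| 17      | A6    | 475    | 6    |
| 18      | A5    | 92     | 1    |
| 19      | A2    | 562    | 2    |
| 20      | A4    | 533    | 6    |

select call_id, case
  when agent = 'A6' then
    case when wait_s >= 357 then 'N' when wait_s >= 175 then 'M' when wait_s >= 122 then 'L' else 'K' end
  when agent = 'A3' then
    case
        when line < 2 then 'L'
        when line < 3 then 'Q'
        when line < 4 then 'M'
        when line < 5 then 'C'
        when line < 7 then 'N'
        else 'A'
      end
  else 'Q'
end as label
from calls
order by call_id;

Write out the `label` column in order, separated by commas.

call_id=10: agent='A4' → outer ELSE → Q
call_id=11: agent='A3' → inner[line < 2] → L
call_id=12: agent='A6' → inner[wait_s >= 175] → M
call_id=13: agent='A1' → outer ELSE → Q
call_id=14: agent='A1' → outer ELSE → Q
call_id=15: agent='A3' → inner[line < 2] → L
call_id=16: agent='A1' → outer ELSE → Q
call_id=17: agent='A6' → inner[wait_s >= 357] → N
call_id=18: agent='A5' → outer ELSE → Q
call_id=19: agent='A2' → outer ELSE → Q
call_id=20: agent='A4' → outer ELSE → Q

Q, L, M, Q, Q, L, Q, N, Q, Q, Q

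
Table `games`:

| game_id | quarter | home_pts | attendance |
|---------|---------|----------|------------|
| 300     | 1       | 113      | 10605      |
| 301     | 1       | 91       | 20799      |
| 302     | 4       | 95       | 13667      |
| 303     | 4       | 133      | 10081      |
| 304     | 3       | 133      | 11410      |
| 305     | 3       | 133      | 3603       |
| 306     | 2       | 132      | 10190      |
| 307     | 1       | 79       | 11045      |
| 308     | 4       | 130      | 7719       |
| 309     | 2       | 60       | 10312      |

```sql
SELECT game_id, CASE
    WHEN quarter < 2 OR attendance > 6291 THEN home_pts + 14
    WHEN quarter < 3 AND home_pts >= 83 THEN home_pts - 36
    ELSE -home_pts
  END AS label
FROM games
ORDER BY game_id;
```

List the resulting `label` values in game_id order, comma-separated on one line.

127, 105, 109, 147, 147, -133, 146, 93, 144, 74

game_id=300: quarter < 2 OR attendance > 6291 → 127
game_id=301: quarter < 2 OR attendance > 6291 → 105
game_id=302: quarter < 2 OR attendance > 6291 → 109
game_id=303: quarter < 2 OR attendance > 6291 → 147
game_id=304: quarter < 2 OR attendance > 6291 → 147
game_id=305: ELSE → -133
game_id=306: quarter < 2 OR attendance > 6291 → 146
game_id=307: quarter < 2 OR attendance > 6291 → 93
game_id=308: quarter < 2 OR attendance > 6291 → 144
game_id=309: quarter < 2 OR attendance > 6291 → 74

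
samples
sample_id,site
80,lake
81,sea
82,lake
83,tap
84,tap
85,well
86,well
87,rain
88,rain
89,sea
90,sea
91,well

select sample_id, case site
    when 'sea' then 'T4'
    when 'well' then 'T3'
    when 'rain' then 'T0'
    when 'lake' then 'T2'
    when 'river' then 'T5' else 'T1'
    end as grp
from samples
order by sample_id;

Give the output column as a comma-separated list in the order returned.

sample_id=80: site='lake' → T2
sample_id=81: site='sea' → T4
sample_id=82: site='lake' → T2
sample_id=83: ELSE → T1
sample_id=84: ELSE → T1
sample_id=85: site='well' → T3
sample_id=86: site='well' → T3
sample_id=87: site='rain' → T0
sample_id=88: site='rain' → T0
sample_id=89: site='sea' → T4
sample_id=90: site='sea' → T4
sample_id=91: site='well' → T3

T2, T4, T2, T1, T1, T3, T3, T0, T0, T4, T4, T3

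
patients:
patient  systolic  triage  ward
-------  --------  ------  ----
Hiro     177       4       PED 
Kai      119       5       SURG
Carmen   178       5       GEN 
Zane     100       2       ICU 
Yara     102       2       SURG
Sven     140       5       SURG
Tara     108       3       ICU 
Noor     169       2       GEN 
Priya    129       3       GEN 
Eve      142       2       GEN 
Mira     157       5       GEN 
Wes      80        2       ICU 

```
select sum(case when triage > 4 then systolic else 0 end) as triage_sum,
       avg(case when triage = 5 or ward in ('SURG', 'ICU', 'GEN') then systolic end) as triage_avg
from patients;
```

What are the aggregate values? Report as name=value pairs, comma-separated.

triage_sum=594, triage_avg=129.4545454545

[triage_sum: triage > 4]
patient=Hiro: ✗
patient=Kai: ✓ → 119
patient=Carmen: ✓ → 178
patient=Zane: ✗
patient=Yara: ✗
patient=Sven: ✓ → 140
patient=Tara: ✗
patient=Noor: ✗
patient=Priya: ✗
patient=Eve: ✗
patient=Mira: ✓ → 157
patient=Wes: ✗
triage_sum = 119 + 178 + 140 + 157 = 594
—
[triage_avg: triage = 5 or ward in ('SURG', 'ICU', 'GEN')]
patient=Hiro: ✗
patient=Kai: ✓ → 119
patient=Carmen: ✓ → 178
patient=Zane: ✓ → 100
patient=Yara: ✓ → 102
patient=Sven: ✓ → 140
patient=Tara: ✓ → 108
patient=Noor: ✓ → 169
patient=Priya: ✓ → 129
patient=Eve: ✓ → 142
patient=Mira: ✓ → 157
patient=Wes: ✓ → 80
triage_avg = (119 + 178 + 100 + 102 + 140 + 108 + 169 + 129 + 142 + 157 + 80) / 11 = 129.4545454545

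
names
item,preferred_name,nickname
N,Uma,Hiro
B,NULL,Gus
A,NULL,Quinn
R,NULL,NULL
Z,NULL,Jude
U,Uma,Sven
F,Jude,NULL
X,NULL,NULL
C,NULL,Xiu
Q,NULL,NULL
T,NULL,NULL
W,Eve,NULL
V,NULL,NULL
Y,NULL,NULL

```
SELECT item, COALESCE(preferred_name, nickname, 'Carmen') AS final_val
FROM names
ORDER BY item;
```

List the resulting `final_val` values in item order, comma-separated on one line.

item=A: preferred_name=NULL, nickname=Quinn → Quinn
item=B: preferred_name=NULL, nickname=Gus → Gus
item=C: preferred_name=NULL, nickname=Xiu → Xiu
item=F: preferred_name=Jude → Jude
item=N: preferred_name=Uma → Uma
item=Q: preferred_name=NULL, nickname=NULL, → literal Carmen → Carmen
item=R: preferred_name=NULL, nickname=NULL, → literal Carmen → Carmen
item=T: preferred_name=NULL, nickname=NULL, → literal Carmen → Carmen
item=U: preferred_name=Uma → Uma
item=V: preferred_name=NULL, nickname=NULL, → literal Carmen → Carmen
item=W: preferred_name=Eve → Eve
item=X: preferred_name=NULL, nickname=NULL, → literal Carmen → Carmen
item=Y: preferred_name=NULL, nickname=NULL, → literal Carmen → Carmen
item=Z: preferred_name=NULL, nickname=Jude → Jude

Quinn, Gus, Xiu, Jude, Uma, Carmen, Carmen, Carmen, Uma, Carmen, Eve, Carmen, Carmen, Jude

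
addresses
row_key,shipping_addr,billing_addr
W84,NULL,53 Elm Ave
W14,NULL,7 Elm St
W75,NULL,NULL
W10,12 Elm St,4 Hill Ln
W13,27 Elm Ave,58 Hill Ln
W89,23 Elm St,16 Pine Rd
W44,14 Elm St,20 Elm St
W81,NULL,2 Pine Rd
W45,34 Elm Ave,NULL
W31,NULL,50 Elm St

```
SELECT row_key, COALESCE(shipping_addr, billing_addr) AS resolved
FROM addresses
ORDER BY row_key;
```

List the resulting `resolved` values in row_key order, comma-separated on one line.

row_key=W10: shipping_addr=12 Elm St → 12 Elm St
row_key=W13: shipping_addr=27 Elm Ave → 27 Elm Ave
row_key=W14: shipping_addr=NULL, billing_addr=7 Elm St → 7 Elm St
row_key=W31: shipping_addr=NULL, billing_addr=50 Elm St → 50 Elm St
row_key=W44: shipping_addr=14 Elm St → 14 Elm St
row_key=W45: shipping_addr=34 Elm Ave → 34 Elm Ave
row_key=W75: shipping_addr=NULL, billing_addr=NULL (all NULL) → NULL
row_key=W81: shipping_addr=NULL, billing_addr=2 Pine Rd → 2 Pine Rd
row_key=W84: shipping_addr=NULL, billing_addr=53 Elm Ave → 53 Elm Ave
row_key=W89: shipping_addr=23 Elm St → 23 Elm St

12 Elm St, 27 Elm Ave, 7 Elm St, 50 Elm St, 14 Elm St, 34 Elm Ave, NULL, 2 Pine Rd, 53 Elm Ave, 23 Elm St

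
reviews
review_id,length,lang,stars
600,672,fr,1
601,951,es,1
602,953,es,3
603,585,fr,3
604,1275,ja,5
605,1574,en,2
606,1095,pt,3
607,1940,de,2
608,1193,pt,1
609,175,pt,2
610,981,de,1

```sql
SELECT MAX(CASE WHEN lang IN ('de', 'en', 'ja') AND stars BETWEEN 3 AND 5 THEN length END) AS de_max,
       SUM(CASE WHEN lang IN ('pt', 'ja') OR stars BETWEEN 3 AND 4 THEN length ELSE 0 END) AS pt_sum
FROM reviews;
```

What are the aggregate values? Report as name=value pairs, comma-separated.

de_max=1275, pt_sum=5276

[de_max: lang IN ('de', 'en', 'ja') AND stars BETWEEN 3 AND 5]
review_id=600: ✗
review_id=601: ✗
review_id=602: ✗
review_id=603: ✗
review_id=604: ✓ → 1275
review_id=605: ✗
review_id=606: ✗
review_id=607: ✗
review_id=608: ✗
review_id=609: ✗
review_id=610: ✗
de_max = MAX(1275) = 1275
—
[pt_sum: lang IN ('pt', 'ja') OR stars BETWEEN 3 AND 4]
review_id=600: ✗
review_id=601: ✗
review_id=602: ✓ → 953
review_id=603: ✓ → 585
review_id=604: ✓ → 1275
review_id=605: ✗
review_id=606: ✓ → 1095
review_id=607: ✗
review_id=608: ✓ → 1193
review_id=609: ✓ → 175
review_id=610: ✗
pt_sum = 953 + 585 + 1275 + 1095 + 1193 + 175 = 5276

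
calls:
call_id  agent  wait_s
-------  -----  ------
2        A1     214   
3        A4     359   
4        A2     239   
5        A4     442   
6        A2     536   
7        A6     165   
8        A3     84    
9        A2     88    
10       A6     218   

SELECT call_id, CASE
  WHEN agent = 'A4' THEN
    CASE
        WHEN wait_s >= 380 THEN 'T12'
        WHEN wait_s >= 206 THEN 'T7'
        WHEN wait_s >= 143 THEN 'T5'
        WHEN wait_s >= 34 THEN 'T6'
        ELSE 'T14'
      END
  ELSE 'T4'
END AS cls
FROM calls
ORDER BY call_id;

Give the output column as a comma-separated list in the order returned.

call_id=2: agent='A1' → outer ELSE → T4
call_id=3: agent='A4' → inner[wait_s >= 206] → T7
call_id=4: agent='A2' → outer ELSE → T4
call_id=5: agent='A4' → inner[wait_s >= 380] → T12
call_id=6: agent='A2' → outer ELSE → T4
call_id=7: agent='A6' → outer ELSE → T4
call_id=8: agent='A3' → outer ELSE → T4
call_id=9: agent='A2' → outer ELSE → T4
call_id=10: agent='A6' → outer ELSE → T4

T4, T7, T4, T12, T4, T4, T4, T4, T4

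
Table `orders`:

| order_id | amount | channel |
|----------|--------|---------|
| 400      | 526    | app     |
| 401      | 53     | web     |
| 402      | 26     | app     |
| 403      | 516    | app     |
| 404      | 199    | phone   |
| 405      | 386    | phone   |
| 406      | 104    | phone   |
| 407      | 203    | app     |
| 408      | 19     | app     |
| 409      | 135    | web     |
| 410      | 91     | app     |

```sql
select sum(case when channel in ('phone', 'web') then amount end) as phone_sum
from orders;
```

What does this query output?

877

order_id=400: ✗
order_id=401: ✓ → 53
order_id=402: ✗
order_id=403: ✗
order_id=404: ✓ → 199
order_id=405: ✓ → 386
order_id=406: ✓ → 104
order_id=407: ✗
order_id=408: ✗
order_id=409: ✓ → 135
order_id=410: ✗
phone_sum = 53 + 199 + 386 + 104 + 135 = 877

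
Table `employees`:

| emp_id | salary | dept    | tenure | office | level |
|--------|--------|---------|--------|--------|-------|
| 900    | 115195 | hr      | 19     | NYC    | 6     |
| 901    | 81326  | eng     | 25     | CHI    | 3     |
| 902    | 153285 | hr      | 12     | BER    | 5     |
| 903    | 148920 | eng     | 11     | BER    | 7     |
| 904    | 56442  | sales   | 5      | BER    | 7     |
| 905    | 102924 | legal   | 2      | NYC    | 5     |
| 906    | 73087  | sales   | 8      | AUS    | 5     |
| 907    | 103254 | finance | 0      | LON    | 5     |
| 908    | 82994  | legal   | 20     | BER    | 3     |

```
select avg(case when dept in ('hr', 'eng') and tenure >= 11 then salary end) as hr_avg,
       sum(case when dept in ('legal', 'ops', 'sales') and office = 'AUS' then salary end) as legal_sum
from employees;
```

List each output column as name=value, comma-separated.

hr_avg=124681.5, legal_sum=73087

[hr_avg: dept in ('hr', 'eng') and tenure >= 11]
emp_id=900: ✓ → 115195
emp_id=901: ✓ → 81326
emp_id=902: ✓ → 153285
emp_id=903: ✓ → 148920
emp_id=904: ✗
emp_id=905: ✗
emp_id=906: ✗
emp_id=907: ✗
emp_id=908: ✗
hr_avg = (115195 + 81326 + 153285 + 148920) / 4 = 124681.5
—
[legal_sum: dept in ('legal', 'ops', 'sales') and office = 'AUS']
emp_id=900: ✗
emp_id=901: ✗
emp_id=902: ✗
emp_id=903: ✗
emp_id=904: ✗
emp_id=905: ✗
emp_id=906: ✓ → 73087
emp_id=907: ✗
emp_id=908: ✗
legal_sum = 73087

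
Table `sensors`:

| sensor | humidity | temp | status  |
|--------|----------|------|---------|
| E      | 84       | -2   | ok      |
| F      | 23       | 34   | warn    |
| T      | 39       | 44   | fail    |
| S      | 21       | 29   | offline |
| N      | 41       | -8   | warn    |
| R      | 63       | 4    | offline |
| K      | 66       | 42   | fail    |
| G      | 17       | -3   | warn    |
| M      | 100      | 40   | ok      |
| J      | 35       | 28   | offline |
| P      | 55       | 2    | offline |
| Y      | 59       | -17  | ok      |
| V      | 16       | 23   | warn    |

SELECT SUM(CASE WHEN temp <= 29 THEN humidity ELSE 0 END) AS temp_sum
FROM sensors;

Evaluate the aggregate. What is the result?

sensor=E: ✓ → 84
sensor=F: ✗
sensor=T: ✗
sensor=S: ✓ → 21
sensor=N: ✓ → 41
sensor=R: ✓ → 63
sensor=K: ✗
sensor=G: ✓ → 17
sensor=M: ✗
sensor=J: ✓ → 35
sensor=P: ✓ → 55
sensor=Y: ✓ → 59
sensor=V: ✓ → 16
temp_sum = 84 + 21 + 41 + 63 + 17 + 35 + 55 + 59 + 16 = 391

391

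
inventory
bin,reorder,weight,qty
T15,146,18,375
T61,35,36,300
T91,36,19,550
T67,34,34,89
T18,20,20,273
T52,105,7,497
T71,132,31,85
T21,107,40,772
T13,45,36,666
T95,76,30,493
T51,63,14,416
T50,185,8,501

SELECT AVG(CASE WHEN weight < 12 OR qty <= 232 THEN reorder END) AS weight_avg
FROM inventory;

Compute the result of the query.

114

bin=T15: ✗
bin=T61: ✗
bin=T91: ✗
bin=T67: ✓ → 34
bin=T18: ✗
bin=T52: ✓ → 105
bin=T71: ✓ → 132
bin=T21: ✗
bin=T13: ✗
bin=T95: ✗
bin=T51: ✗
bin=T50: ✓ → 185
weight_avg = (34 + 105 + 132 + 185) / 4 = 114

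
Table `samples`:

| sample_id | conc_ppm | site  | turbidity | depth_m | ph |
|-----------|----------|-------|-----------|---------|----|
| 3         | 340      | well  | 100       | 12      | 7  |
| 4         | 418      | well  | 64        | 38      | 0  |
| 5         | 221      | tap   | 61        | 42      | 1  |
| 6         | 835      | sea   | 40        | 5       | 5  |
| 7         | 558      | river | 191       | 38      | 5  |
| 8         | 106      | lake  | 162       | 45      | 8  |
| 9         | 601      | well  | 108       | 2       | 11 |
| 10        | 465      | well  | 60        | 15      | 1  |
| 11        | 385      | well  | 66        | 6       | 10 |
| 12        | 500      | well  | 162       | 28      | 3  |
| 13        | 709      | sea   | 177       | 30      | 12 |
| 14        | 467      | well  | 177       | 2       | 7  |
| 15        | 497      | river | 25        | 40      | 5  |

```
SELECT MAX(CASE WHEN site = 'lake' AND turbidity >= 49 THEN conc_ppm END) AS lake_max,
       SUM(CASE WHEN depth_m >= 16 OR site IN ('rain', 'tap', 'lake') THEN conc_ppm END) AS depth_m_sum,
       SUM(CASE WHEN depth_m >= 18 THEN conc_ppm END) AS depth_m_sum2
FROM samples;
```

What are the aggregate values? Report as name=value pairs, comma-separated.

lake_max=106, depth_m_sum=3009, depth_m_sum2=3009

[lake_max: site = 'lake' AND turbidity >= 49]
sample_id=3: ✗
sample_id=4: ✗
sample_id=5: ✗
sample_id=6: ✗
sample_id=7: ✗
sample_id=8: ✓ → 106
sample_id=9: ✗
sample_id=10: ✗
sample_id=11: ✗
sample_id=12: ✗
sample_id=13: ✗
sample_id=14: ✗
sample_id=15: ✗
lake_max = MAX(106) = 106
—
[depth_m_sum: depth_m >= 16 OR site IN ('rain', 'tap', 'lake')]
sample_id=3: ✗
sample_id=4: ✓ → 418
sample_id=5: ✓ → 221
sample_id=6: ✗
sample_id=7: ✓ → 558
sample_id=8: ✓ → 106
sample_id=9: ✗
sample_id=10: ✗
sample_id=11: ✗
sample_id=12: ✓ → 500
sample_id=13: ✓ → 709
sample_id=14: ✗
sample_id=15: ✓ → 497
depth_m_sum = 418 + 221 + 558 + 106 + 500 + 709 + 497 = 3009
—
[depth_m_sum2: depth_m >= 18]
sample_id=3: ✗
sample_id=4: ✓ → 418
sample_id=5: ✓ → 221
sample_id=6: ✗
sample_id=7: ✓ → 558
sample_id=8: ✓ → 106
sample_id=9: ✗
sample_id=10: ✗
sample_id=11: ✗
sample_id=12: ✓ → 500
sample_id=13: ✓ → 709
sample_id=14: ✗
sample_id=15: ✓ → 497
depth_m_sum2 = 418 + 221 + 558 + 106 + 500 + 709 + 497 = 3009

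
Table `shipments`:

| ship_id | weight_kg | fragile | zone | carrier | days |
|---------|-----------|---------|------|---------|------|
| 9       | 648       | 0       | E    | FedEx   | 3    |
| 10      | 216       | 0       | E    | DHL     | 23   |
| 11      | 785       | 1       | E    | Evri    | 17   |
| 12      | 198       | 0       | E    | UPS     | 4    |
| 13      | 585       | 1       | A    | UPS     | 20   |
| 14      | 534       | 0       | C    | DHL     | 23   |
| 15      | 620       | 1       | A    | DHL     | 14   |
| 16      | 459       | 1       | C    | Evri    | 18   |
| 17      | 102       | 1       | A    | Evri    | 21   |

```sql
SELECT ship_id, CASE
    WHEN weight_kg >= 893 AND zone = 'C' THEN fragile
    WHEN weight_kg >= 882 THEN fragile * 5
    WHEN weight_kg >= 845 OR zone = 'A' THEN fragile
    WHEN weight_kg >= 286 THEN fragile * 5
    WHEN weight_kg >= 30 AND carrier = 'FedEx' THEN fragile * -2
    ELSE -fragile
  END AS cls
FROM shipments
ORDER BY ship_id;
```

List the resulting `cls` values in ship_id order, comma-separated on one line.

0, 0, 5, 0, 1, 0, 1, 5, 1

ship_id=9: weight_kg >= 286 → 0
ship_id=10: ELSE → 0
ship_id=11: weight_kg >= 286 → 5
ship_id=12: ELSE → 0
ship_id=13: weight_kg >= 845 OR zone = 'A' → 1
ship_id=14: weight_kg >= 286 → 0
ship_id=15: weight_kg >= 845 OR zone = 'A' → 1
ship_id=16: weight_kg >= 286 → 5
ship_id=17: weight_kg >= 845 OR zone = 'A' → 1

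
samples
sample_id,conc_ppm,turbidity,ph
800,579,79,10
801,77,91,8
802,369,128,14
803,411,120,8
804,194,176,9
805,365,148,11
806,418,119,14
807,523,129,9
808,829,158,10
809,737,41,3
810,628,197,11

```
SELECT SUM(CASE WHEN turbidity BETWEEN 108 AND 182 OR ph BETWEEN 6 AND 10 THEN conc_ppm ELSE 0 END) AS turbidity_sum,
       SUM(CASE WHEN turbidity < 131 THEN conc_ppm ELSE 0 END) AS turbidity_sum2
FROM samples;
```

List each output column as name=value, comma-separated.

[turbidity_sum: turbidity BETWEEN 108 AND 182 OR ph BETWEEN 6 AND 10]
sample_id=800: ✓ → 579
sample_id=801: ✓ → 77
sample_id=802: ✓ → 369
sample_id=803: ✓ → 411
sample_id=804: ✓ → 194
sample_id=805: ✓ → 365
sample_id=806: ✓ → 418
sample_id=807: ✓ → 523
sample_id=808: ✓ → 829
sample_id=809: ✗
sample_id=810: ✗
turbidity_sum = 579 + 77 + 369 + 411 + 194 + 365 + 418 + 523 + 829 = 3765
—
[turbidity_sum2: turbidity < 131]
sample_id=800: ✓ → 579
sample_id=801: ✓ → 77
sample_id=802: ✓ → 369
sample_id=803: ✓ → 411
sample_id=804: ✗
sample_id=805: ✗
sample_id=806: ✓ → 418
sample_id=807: ✓ → 523
sample_id=808: ✗
sample_id=809: ✓ → 737
sample_id=810: ✗
turbidity_sum2 = 579 + 77 + 369 + 411 + 418 + 523 + 737 = 3114

turbidity_sum=3765, turbidity_sum2=3114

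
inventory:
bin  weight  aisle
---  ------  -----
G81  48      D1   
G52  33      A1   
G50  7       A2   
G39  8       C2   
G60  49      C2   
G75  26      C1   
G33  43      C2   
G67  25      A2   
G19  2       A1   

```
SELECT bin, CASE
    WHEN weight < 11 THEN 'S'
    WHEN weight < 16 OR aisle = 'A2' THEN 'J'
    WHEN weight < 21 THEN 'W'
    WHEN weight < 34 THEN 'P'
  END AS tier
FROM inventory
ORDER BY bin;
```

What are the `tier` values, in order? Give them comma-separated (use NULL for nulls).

bin=G19: weight < 11 → S
bin=G33: (no match → NULL) → NULL
bin=G39: weight < 11 → S
bin=G50: weight < 11 → S
bin=G52: weight < 34 → P
bin=G60: (no match → NULL) → NULL
bin=G67: weight < 16 OR aisle = 'A2' → J
bin=G75: weight < 34 → P
bin=G81: (no match → NULL) → NULL

S, NULL, S, S, P, NULL, J, P, NULL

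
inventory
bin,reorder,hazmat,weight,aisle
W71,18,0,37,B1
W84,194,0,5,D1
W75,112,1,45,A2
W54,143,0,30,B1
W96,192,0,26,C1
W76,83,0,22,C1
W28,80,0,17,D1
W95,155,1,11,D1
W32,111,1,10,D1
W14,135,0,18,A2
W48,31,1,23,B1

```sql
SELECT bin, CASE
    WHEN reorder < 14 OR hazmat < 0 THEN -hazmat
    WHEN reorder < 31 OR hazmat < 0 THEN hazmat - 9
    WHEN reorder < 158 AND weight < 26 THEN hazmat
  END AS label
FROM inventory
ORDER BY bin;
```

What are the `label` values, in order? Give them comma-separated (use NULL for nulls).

bin=W14: reorder < 158 AND weight < 26 → 0
bin=W28: reorder < 158 AND weight < 26 → 0
bin=W32: reorder < 158 AND weight < 26 → 1
bin=W48: reorder < 158 AND weight < 26 → 1
bin=W54: (no match → NULL) → NULL
bin=W71: reorder < 31 OR hazmat < 0 → -9
bin=W75: (no match → NULL) → NULL
bin=W76: reorder < 158 AND weight < 26 → 0
bin=W84: (no match → NULL) → NULL
bin=W95: reorder < 158 AND weight < 26 → 1
bin=W96: (no match → NULL) → NULL

0, 0, 1, 1, NULL, -9, NULL, 0, NULL, 1, NULL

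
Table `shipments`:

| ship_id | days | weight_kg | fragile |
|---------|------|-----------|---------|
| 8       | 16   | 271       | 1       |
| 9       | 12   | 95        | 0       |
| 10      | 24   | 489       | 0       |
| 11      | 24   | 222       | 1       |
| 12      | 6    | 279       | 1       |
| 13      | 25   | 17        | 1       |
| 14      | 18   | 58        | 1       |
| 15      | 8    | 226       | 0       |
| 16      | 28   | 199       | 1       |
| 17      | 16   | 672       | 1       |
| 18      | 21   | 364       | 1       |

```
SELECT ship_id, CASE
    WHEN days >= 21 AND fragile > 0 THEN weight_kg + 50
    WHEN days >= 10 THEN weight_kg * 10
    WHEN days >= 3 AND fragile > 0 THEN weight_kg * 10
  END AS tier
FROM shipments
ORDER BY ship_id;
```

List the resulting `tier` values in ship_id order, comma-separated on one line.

ship_id=8: days >= 10 → 2710
ship_id=9: days >= 10 → 950
ship_id=10: days >= 10 → 4890
ship_id=11: days >= 21 AND fragile > 0 → 272
ship_id=12: days >= 3 AND fragile > 0 → 2790
ship_id=13: days >= 21 AND fragile > 0 → 67
ship_id=14: days >= 10 → 580
ship_id=15: (no match → NULL) → NULL
ship_id=16: days >= 21 AND fragile > 0 → 249
ship_id=17: days >= 10 → 6720
ship_id=18: days >= 21 AND fragile > 0 → 414

2710, 950, 4890, 272, 2790, 67, 580, NULL, 249, 6720, 414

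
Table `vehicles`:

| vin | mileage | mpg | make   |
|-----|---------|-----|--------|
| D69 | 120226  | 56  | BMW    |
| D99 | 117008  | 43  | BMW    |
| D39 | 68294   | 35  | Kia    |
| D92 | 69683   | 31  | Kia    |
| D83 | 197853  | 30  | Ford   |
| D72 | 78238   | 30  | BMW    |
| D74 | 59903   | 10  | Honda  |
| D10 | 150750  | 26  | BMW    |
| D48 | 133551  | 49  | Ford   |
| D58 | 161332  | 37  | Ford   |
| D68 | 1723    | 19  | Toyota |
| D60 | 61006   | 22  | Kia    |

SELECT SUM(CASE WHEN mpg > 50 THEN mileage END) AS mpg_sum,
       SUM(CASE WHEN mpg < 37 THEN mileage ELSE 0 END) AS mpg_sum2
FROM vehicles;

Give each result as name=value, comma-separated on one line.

[mpg_sum: mpg > 50]
vin=D69: ✓ → 120226
vin=D99: ✗
vin=D39: ✗
vin=D92: ✗
vin=D83: ✗
vin=D72: ✗
vin=D74: ✗
vin=D10: ✗
vin=D48: ✗
vin=D58: ✗
vin=D68: ✗
vin=D60: ✗
mpg_sum = 120226
—
[mpg_sum2: mpg < 37]
vin=D69: ✗
vin=D99: ✗
vin=D39: ✓ → 68294
vin=D92: ✓ → 69683
vin=D83: ✓ → 197853
vin=D72: ✓ → 78238
vin=D74: ✓ → 59903
vin=D10: ✓ → 150750
vin=D48: ✗
vin=D58: ✗
vin=D68: ✓ → 1723
vin=D60: ✓ → 61006
mpg_sum2 = 68294 + 69683 + 197853 + 78238 + 59903 + 150750 + 1723 + 61006 = 687450

mpg_sum=120226, mpg_sum2=687450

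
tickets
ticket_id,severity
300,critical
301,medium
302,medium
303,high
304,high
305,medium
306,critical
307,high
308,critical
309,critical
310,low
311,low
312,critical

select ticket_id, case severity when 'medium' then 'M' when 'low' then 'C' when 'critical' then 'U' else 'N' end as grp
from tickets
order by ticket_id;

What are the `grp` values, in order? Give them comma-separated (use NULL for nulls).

ticket_id=300: severity='critical' → U
ticket_id=301: severity='medium' → M
ticket_id=302: severity='medium' → M
ticket_id=303: ELSE → N
ticket_id=304: ELSE → N
ticket_id=305: severity='medium' → M
ticket_id=306: severity='critical' → U
ticket_id=307: ELSE → N
ticket_id=308: severity='critical' → U
ticket_id=309: severity='critical' → U
ticket_id=310: severity='low' → C
ticket_id=311: severity='low' → C
ticket_id=312: severity='critical' → U

U, M, M, N, N, M, U, N, U, U, C, C, U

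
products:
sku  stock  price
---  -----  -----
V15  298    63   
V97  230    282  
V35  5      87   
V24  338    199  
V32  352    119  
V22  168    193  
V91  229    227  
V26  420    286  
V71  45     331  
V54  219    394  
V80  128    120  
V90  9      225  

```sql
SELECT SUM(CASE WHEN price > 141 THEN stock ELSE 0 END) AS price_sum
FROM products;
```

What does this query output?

1658

sku=V15: ✗
sku=V97: ✓ → 230
sku=V35: ✗
sku=V24: ✓ → 338
sku=V32: ✗
sku=V22: ✓ → 168
sku=V91: ✓ → 229
sku=V26: ✓ → 420
sku=V71: ✓ → 45
sku=V54: ✓ → 219
sku=V80: ✗
sku=V90: ✓ → 9
price_sum = 230 + 338 + 168 + 229 + 420 + 45 + 219 + 9 = 1658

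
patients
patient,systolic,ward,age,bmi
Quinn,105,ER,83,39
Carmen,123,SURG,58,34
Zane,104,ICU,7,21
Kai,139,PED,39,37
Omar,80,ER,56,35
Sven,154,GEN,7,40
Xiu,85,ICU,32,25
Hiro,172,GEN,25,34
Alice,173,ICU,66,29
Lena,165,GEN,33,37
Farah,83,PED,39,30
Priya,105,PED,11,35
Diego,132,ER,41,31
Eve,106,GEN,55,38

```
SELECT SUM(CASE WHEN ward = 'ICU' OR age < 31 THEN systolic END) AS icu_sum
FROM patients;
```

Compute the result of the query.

patient=Quinn: ✗
patient=Carmen: ✗
patient=Zane: ✓ → 104
patient=Kai: ✗
patient=Omar: ✗
patient=Sven: ✓ → 154
patient=Xiu: ✓ → 85
patient=Hiro: ✓ → 172
patient=Alice: ✓ → 173
patient=Lena: ✗
patient=Farah: ✗
patient=Priya: ✓ → 105
patient=Diego: ✗
patient=Eve: ✗
icu_sum = 104 + 154 + 85 + 172 + 173 + 105 = 793

793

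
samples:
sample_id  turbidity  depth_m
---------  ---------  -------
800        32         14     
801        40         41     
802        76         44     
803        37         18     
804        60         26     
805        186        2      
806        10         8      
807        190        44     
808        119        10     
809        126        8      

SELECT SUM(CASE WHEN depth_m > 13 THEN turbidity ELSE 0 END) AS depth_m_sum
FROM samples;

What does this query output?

sample_id=800: ✓ → 32
sample_id=801: ✓ → 40
sample_id=802: ✓ → 76
sample_id=803: ✓ → 37
sample_id=804: ✓ → 60
sample_id=805: ✗
sample_id=806: ✗
sample_id=807: ✓ → 190
sample_id=808: ✗
sample_id=809: ✗
depth_m_sum = 32 + 40 + 76 + 37 + 60 + 190 = 435

435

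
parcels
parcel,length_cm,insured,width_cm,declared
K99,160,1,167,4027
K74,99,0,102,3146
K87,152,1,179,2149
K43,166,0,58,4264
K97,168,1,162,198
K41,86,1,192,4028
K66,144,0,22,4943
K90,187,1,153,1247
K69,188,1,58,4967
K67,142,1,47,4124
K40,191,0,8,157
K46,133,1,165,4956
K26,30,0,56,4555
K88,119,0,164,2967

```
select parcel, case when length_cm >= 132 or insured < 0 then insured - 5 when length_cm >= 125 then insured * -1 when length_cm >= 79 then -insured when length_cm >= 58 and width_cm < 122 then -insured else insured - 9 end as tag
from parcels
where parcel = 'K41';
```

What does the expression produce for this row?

parcel = K41: length_cm=86, insured=1, width_cm=192, declared=4028.
length_cm >= 132 or insured < 0 → false
length_cm >= 125 → false
length_cm >= 79 → true → -1

-1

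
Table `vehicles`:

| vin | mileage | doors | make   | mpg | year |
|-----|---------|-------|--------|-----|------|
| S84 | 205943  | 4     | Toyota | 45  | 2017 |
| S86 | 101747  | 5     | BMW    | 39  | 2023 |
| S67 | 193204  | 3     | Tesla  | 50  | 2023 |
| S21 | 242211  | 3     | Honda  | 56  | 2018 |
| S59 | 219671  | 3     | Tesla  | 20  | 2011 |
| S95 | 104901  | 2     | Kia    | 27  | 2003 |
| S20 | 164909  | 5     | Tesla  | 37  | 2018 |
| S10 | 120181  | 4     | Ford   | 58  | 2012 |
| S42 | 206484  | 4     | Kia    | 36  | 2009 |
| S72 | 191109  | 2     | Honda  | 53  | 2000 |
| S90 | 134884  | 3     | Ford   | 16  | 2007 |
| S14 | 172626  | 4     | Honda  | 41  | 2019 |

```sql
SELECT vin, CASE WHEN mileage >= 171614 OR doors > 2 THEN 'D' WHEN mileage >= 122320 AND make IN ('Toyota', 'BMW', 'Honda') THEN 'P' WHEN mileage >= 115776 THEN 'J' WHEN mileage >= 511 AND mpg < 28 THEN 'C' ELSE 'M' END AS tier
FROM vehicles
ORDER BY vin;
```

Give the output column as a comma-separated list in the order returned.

D, D, D, D, D, D, D, D, D, D, D, C

vin=S10: mileage >= 171614 OR doors > 2 → D
vin=S14: mileage >= 171614 OR doors > 2 → D
vin=S20: mileage >= 171614 OR doors > 2 → D
vin=S21: mileage >= 171614 OR doors > 2 → D
vin=S42: mileage >= 171614 OR doors > 2 → D
vin=S59: mileage >= 171614 OR doors > 2 → D
vin=S67: mileage >= 171614 OR doors > 2 → D
vin=S72: mileage >= 171614 OR doors > 2 → D
vin=S84: mileage >= 171614 OR doors > 2 → D
vin=S86: mileage >= 171614 OR doors > 2 → D
vin=S90: mileage >= 171614 OR doors > 2 → D
vin=S95: mileage >= 511 AND mpg < 28 → C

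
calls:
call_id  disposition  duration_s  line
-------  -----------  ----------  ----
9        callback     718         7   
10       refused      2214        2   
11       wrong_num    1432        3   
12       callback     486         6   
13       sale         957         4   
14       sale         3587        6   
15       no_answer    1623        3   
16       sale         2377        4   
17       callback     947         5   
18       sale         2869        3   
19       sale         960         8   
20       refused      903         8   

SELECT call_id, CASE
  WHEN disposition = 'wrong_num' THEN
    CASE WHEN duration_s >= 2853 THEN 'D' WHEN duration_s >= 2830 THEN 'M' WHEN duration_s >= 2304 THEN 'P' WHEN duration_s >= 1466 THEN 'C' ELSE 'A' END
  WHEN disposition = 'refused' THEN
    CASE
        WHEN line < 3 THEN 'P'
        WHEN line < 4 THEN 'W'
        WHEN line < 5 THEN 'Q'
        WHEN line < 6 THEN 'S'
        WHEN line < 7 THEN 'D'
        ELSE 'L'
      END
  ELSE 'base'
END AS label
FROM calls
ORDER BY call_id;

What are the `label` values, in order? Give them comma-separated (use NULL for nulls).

base, P, A, base, base, base, base, base, base, base, base, L

call_id=9: disposition='callback' → outer ELSE → base
call_id=10: disposition='refused' → inner[line < 3] → P
call_id=11: disposition='wrong_num' → inner[ELSE] → A
call_id=12: disposition='callback' → outer ELSE → base
call_id=13: disposition='sale' → outer ELSE → base
call_id=14: disposition='sale' → outer ELSE → base
call_id=15: disposition='no_answer' → outer ELSE → base
call_id=16: disposition='sale' → outer ELSE → base
call_id=17: disposition='callback' → outer ELSE → base
call_id=18: disposition='sale' → outer ELSE → base
call_id=19: disposition='sale' → outer ELSE → base
call_id=20: disposition='refused' → inner[ELSE] → L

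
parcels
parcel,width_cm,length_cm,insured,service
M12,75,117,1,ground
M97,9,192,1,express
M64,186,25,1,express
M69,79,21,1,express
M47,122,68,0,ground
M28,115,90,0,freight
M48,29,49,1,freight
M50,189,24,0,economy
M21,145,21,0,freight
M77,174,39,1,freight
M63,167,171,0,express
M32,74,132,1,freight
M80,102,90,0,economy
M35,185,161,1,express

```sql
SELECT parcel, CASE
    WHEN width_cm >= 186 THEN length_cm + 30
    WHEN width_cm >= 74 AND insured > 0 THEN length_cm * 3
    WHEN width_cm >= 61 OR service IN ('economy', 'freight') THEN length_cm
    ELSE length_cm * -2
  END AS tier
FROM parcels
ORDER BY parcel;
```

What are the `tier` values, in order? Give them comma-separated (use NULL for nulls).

parcel=M12: width_cm >= 74 AND insured > 0 → 351
parcel=M21: width_cm >= 61 OR service IN ('economy', 'freight') → 21
parcel=M28: width_cm >= 61 OR service IN ('economy', 'freight') → 90
parcel=M32: width_cm >= 74 AND insured > 0 → 396
parcel=M35: width_cm >= 74 AND insured > 0 → 483
parcel=M47: width_cm >= 61 OR service IN ('economy', 'freight') → 68
parcel=M48: width_cm >= 61 OR service IN ('economy', 'freight') → 49
parcel=M50: width_cm >= 186 → 54
parcel=M63: width_cm >= 61 OR service IN ('economy', 'freight') → 171
parcel=M64: width_cm >= 186 → 55
parcel=M69: width_cm >= 74 AND insured > 0 → 63
parcel=M77: width_cm >= 74 AND insured > 0 → 117
parcel=M80: width_cm >= 61 OR service IN ('economy', 'freight') → 90
parcel=M97: ELSE → -384

351, 21, 90, 396, 483, 68, 49, 54, 171, 55, 63, 117, 90, -384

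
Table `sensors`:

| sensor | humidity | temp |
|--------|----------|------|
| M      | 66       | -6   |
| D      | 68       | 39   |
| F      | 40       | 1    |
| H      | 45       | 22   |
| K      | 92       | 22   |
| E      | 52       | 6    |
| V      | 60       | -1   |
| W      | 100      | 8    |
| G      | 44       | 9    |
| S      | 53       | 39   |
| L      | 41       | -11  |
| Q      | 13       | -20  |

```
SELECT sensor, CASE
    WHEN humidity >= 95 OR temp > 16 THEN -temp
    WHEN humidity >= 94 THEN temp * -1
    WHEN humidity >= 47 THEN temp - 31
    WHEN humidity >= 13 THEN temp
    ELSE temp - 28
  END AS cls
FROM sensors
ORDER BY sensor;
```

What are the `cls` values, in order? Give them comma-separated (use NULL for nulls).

-39, -25, 1, 9, -22, -22, -11, -37, -20, -39, -32, -8

sensor=D: humidity >= 95 OR temp > 16 → -39
sensor=E: humidity >= 47 → -25
sensor=F: humidity >= 13 → 1
sensor=G: humidity >= 13 → 9
sensor=H: humidity >= 95 OR temp > 16 → -22
sensor=K: humidity >= 95 OR temp > 16 → -22
sensor=L: humidity >= 13 → -11
sensor=M: humidity >= 47 → -37
sensor=Q: humidity >= 13 → -20
sensor=S: humidity >= 95 OR temp > 16 → -39
sensor=V: humidity >= 47 → -32
sensor=W: humidity >= 95 OR temp > 16 → -8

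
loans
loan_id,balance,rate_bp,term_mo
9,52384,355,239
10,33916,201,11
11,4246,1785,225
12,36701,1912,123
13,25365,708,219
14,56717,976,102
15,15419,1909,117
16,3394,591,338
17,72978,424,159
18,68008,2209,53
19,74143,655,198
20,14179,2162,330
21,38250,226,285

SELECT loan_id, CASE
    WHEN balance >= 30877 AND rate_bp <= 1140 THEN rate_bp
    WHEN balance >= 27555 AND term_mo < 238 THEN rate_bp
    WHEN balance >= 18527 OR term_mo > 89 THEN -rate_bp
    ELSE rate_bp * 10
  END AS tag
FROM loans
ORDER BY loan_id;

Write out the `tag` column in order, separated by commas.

loan_id=9: balance >= 30877 AND rate_bp <= 1140 → 355
loan_id=10: balance >= 30877 AND rate_bp <= 1140 → 201
loan_id=11: balance >= 18527 OR term_mo > 89 → -1785
loan_id=12: balance >= 27555 AND term_mo < 238 → 1912
loan_id=13: balance >= 18527 OR term_mo > 89 → -708
loan_id=14: balance >= 30877 AND rate_bp <= 1140 → 976
loan_id=15: balance >= 18527 OR term_mo > 89 → -1909
loan_id=16: balance >= 18527 OR term_mo > 89 → -591
loan_id=17: balance >= 30877 AND rate_bp <= 1140 → 424
loan_id=18: balance >= 27555 AND term_mo < 238 → 2209
loan_id=19: balance >= 30877 AND rate_bp <= 1140 → 655
loan_id=20: balance >= 18527 OR term_mo > 89 → -2162
loan_id=21: balance >= 30877 AND rate_bp <= 1140 → 226

355, 201, -1785, 1912, -708, 976, -1909, -591, 424, 2209, 655, -2162, 226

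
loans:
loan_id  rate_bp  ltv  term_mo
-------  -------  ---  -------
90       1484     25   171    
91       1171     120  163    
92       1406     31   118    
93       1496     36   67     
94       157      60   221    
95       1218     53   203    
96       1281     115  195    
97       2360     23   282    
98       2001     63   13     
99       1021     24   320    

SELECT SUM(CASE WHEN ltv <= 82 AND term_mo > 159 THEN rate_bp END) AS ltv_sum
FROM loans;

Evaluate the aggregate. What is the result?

loan_id=90: ✓ → 1484
loan_id=91: ✗
loan_id=92: ✗
loan_id=93: ✗
loan_id=94: ✓ → 157
loan_id=95: ✓ → 1218
loan_id=96: ✗
loan_id=97: ✓ → 2360
loan_id=98: ✗
loan_id=99: ✓ → 1021
ltv_sum = 1484 + 157 + 1218 + 2360 + 1021 = 6240

6240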